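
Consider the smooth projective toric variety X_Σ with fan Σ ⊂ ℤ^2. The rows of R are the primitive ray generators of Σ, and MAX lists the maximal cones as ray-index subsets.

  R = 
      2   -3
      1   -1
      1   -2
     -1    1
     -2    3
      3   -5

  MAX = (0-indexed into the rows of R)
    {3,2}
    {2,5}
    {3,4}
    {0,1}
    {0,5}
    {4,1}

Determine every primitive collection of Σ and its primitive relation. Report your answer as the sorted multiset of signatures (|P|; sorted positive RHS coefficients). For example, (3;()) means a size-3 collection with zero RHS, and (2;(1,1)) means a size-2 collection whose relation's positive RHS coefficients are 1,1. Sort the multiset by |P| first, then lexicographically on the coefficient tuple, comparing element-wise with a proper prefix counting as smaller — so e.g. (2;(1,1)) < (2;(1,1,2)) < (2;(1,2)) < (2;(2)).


The 9 primitive collections of Σ (r=6, n=2):

  P = {0,4}:  v_{0} + v_{4} = 0  ⇒ sig = (2;())
  P = {1,3}:  v_{1} + v_{3} = 0  ⇒ sig = (2;())
  P = {0,2}:  v_{0} + v_{2} = v_{5}  ⇒ sig = (2;(1))
  P = {0,3}:  v_{0} + v_{3} = v_{2}  ⇒ sig = (2;(1))
  P = {1,2}:  v_{1} + v_{2} = v_{0}  ⇒ sig = (2;(1))
  P = {2,4}:  v_{2} + v_{4} = v_{3}  ⇒ sig = (2;(1))
  P = {4,5}:  v_{4} + v_{5} = v_{2}  ⇒ sig = (2;(1))
  P = {1,5}:  v_{1} + v_{5} = 2·v_{0}  ⇒ sig = (2;(2))
  P = {3,5}:  v_{3} + v_{5} = 2·v_{2}  ⇒ sig = (2;(2))

Hence PRS(X_Σ) =
{ (2;()) ×2,  (2;(1)) ×5,  (2;(2)) ×2 }


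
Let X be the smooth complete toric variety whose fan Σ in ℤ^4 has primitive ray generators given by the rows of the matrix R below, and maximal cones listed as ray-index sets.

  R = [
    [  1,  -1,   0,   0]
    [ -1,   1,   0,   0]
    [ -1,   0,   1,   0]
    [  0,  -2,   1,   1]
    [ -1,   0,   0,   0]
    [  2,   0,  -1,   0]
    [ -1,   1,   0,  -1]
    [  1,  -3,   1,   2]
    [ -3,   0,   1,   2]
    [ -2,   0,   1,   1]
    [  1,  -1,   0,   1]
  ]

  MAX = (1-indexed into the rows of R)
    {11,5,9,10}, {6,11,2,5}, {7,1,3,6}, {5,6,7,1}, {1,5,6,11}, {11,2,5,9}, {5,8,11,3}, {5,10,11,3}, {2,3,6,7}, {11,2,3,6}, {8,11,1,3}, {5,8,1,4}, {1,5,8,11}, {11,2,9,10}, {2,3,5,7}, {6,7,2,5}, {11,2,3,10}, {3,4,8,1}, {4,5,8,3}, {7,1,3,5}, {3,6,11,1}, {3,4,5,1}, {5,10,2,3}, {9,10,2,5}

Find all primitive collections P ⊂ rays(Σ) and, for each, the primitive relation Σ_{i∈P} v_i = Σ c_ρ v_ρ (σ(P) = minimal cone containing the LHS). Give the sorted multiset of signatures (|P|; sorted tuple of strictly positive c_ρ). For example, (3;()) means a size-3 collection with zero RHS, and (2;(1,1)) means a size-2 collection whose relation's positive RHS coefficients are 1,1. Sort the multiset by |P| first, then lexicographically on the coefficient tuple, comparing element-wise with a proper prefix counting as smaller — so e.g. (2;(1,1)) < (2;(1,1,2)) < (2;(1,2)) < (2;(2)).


Minimal non-faces — 25 found among 11 rays, 24 max cones:

  {1,2}:  v_{1} + v_{2} = 0 — sig = (2;())
  {7,11}:  v_{7} + v_{11} = 0 — sig = (2;())
  {4,11}:  v_{4} + v_{11} = v_{8} — sig = (2;(1))
  {7,8}:  v_{7} + v_{8} = v_{4} — sig = (2;(1))
  {4,6}:  v_{4} + v_{6} = v_{1} + v_{11} — sig = (2;(1,1))
  {6,10}:  v_{6} + v_{10} = v_{2} + v_{11} — sig = (2;(1,1))
  {1,9}:  v_{1} + v_{9} = v_{5} + v_{10} + v_{11} — sig = (2;(1,1,1))
  {1,10}:  v_{1} + v_{10} = v_{3} + v_{5} + v_{11} — sig = (2;(1,1,1))
  {2,4}:  v_{2} + v_{4} = v_{3} + v_{5} + v_{11} — sig = (2;(1,1,1))
  {4,7}:  v_{4} + v_{7} = v_{1} + v_{3} + v_{5} — sig = (2;(1,1,1))
  {7,9}:  v_{7} + v_{9} = v_{2} + v_{5} + v_{10} — sig = (2;(1,1,1))
  {7,10}:  v_{7} + v_{10} = v_{2} + v_{3} + v_{5} — sig = (2;(1,1,1))
  {2,8}:  v_{2} + v_{8} = v_{3} + v_{5} + 2·v_{11} — sig = (2;(1,1,2))
  {4,9}:  v_{4} + v_{9} = v_{3} + 2·v_{5} + v_{10} + 2·v_{11} — sig = (2;(1,1,2,2))
  {8,9}:  v_{8} + v_{9} = v_{3} + 2·v_{5} + v_{10} + 3·v_{11} — sig = (2;(1,1,2,3))
  {6,8}:  v_{6} + v_{8} = v_{1} + 2·v_{11} — sig = (2;(1,2))
  {6,9}:  v_{6} + v_{9} = 2·v_{2} + v_{5} + 2·v_{11} — sig = (2;(1,2,2))
  {3,9}:  v_{3} + v_{9} = 2·v_{10} — sig = (2;(2))
  {4,10}:  v_{4} + v_{10} = 2·v_{3} + 2·v_{5} + 2·v_{11} — sig = (2;(2,2,2))
  {8,10}:  v_{8} + v_{10} = 2·v_{3} + 2·v_{5} + 3·v_{11} — sig = (2;(2,2,3))
  {3,5,6}:  v_{3} + v_{5} + v_{6} = 0 — sig = (3;())
  {1,3,5,11}:  v_{1} + v_{3} + v_{5} + v_{11} = v_{4} — sig = (4;(1))
  {2,3,5,11}:  v_{2} + v_{3} + v_{5} + v_{11} = v_{10} — sig = (4;(1))
  {2,5,10,11}:  v_{2} + v_{5} + v_{10} + v_{11} = v_{9} — sig = (4;(1))
  {1,3,5,8}:  v_{1} + v_{3} + v_{5} + v_{8} = 2·v_{4} — sig = (4;(2))

Sorted signature multiset PRS(X):
    (2;())
    (2;())
    (2;(1))
    (2;(1))
    (2;(1,1))
    (2;(1,1))
    (2;(1,1,1))
    (2;(1,1,1))
    (2;(1,1,1))
    (2;(1,1,1))
    (2;(1,1,1))
    (2;(1,1,1))
    (2;(1,1,2))
    (2;(1,1,2,2))
    (2;(1,1,2,3))
    (2;(1,2))
    (2;(1,2,2))
    (2;(2))
    (2;(2,2,2))
    (2;(2,2,3))
    (3;())
    (4;(1))
    (4;(1))
    (4;(1))
    (4;(2))


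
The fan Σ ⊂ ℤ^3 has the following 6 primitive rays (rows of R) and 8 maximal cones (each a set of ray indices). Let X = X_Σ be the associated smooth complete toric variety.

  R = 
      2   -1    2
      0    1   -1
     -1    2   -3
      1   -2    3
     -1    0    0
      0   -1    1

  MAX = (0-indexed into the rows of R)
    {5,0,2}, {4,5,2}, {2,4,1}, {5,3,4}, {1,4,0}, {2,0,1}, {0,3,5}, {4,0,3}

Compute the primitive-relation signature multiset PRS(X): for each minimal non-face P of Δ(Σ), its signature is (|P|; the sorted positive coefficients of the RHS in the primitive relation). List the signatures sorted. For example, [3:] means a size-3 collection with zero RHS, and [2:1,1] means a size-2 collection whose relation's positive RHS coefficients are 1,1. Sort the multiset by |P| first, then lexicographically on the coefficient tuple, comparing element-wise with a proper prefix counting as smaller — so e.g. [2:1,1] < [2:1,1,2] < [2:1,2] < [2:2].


5 minimal non-faces of Δ(Σ) (on 6 rays):

  • {1,5}:  v_{1} + v_{5} = 0 ; sig = [2:]
  • {2,3}:  v_{2} + v_{3} = 0 ; sig = [2:]
  • {1,3}:  v_{1} + v_{3} = v_{0} + v_{4} ; sig = [2:1,1]
  • {0,2,4}:  v_{0} + v_{2} + v_{4} = v_{1} ; sig = [3:1]
  • {0,4,5}:  v_{0} + v_{4} + v_{5} = v_{3} ; sig = [3:1]

Sorted signature multiset PRS(X):
    |P|=2: 3 collections, coeffs (), (), (1,1)
    |P|=3: 2 collections, coeffs (1), (1)


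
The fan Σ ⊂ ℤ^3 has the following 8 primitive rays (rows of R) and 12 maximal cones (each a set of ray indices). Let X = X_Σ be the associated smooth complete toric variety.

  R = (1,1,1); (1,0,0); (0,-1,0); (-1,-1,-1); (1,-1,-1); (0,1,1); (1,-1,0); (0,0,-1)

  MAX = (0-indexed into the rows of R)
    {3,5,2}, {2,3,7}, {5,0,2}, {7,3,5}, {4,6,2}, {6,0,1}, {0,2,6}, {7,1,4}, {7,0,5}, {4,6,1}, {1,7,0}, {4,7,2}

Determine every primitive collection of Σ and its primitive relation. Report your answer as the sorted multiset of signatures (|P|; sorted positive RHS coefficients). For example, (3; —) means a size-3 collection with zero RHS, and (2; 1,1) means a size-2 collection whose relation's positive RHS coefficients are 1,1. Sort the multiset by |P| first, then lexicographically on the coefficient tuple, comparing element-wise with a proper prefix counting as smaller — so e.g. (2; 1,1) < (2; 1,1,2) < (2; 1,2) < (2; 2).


Σ has 12 primitive collections:

  {0,3}:  v_{0} + v_{3} = 0  ⇒ sig = (2; —)
  {1,2}:  v_{1} + v_{2} = v_{6}  ⇒ sig = (2; 1)
  {1,5}:  v_{1} + v_{5} = v_{0}  ⇒ sig = (2; 1)
  {4,5}:  v_{4} + v_{5} = v_{1}  ⇒ sig = (2; 1)
  {6,7}:  v_{6} + v_{7} = v_{4}  ⇒ sig = (2; 1)
  {1,3}:  v_{1} + v_{3} = v_{2} + v_{7}  ⇒ sig = (2; 1,1)
  {5,6}:  v_{5} + v_{6} = v_{0} + v_{2}  ⇒ sig = (2; 1,1)
  {3,6}:  v_{3} + v_{6} = 2·v_{2} + v_{7}  ⇒ sig = (2; 1,2)
  {0,4}:  v_{0} + v_{4} = 2·v_{1}  ⇒ sig = (2; 2)
  {3,4}:  v_{3} + v_{4} = 2·v_{2} + 2·v_{7}  ⇒ sig = (2; 2,2)
  {2,5,7}:  v_{2} + v_{5} + v_{7} = 0  ⇒ sig = (3; —)
  {0,2,7}:  v_{0} + v_{2} + v_{7} = v_{1}  ⇒ sig = (3; 1)

Signatures (|P|; sorted positive RHS coefficients), sorted:
    |P|=2: 10 collections, coeffs (), (1), (1), (1), (1), (1,1), (1,1), (1,2), (2), (2,2)
    |P|=3: 2 collections, coeffs (), (1)


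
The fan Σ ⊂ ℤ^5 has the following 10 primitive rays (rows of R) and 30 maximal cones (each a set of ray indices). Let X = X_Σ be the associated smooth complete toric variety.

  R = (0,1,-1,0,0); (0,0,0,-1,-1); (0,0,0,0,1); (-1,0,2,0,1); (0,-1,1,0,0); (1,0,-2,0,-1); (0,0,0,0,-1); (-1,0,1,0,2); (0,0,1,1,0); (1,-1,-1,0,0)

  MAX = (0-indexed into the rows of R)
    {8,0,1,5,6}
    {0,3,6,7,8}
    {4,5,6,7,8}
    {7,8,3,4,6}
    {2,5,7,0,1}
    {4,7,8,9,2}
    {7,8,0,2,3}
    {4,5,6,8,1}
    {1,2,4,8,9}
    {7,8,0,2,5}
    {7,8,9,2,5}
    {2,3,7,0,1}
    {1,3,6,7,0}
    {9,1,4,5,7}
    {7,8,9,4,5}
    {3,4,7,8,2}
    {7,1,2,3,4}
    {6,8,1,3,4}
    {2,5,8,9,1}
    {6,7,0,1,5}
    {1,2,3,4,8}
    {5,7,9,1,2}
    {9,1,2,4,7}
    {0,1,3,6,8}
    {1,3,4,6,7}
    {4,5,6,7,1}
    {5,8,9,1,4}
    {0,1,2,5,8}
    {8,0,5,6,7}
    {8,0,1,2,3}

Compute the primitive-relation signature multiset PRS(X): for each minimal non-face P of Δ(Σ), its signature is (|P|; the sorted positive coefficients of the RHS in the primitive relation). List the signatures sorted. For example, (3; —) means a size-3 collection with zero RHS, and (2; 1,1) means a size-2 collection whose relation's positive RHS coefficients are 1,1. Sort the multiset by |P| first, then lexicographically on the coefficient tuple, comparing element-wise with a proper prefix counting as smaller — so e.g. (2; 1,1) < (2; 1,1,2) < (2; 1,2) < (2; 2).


Σ has 8 primitive collections:

  {0,4}:  v_{0} + v_{4} = 0  so sig = (2; —)
  {2,6}:  v_{2} + v_{6} = 0  so sig = (2; —)
  {3,5}:  v_{3} + v_{5} = 0  so sig = (2; —)
  {0,9}:  v_{0} + v_{9} = v_{2} + v_{5}  so sig = (2; 1,1)
  {3,9}:  v_{3} + v_{9} = v_{2} + v_{4}  so sig = (2; 1,1)
  {6,9}:  v_{6} + v_{9} = v_{4} + v_{5}  so sig = (2; 1,1)
  {1,7,8}:  v_{1} + v_{7} + v_{8} = v_{3}  so sig = (3; 1)
  {2,4,5}:  v_{2} + v_{4} + v_{5} = v_{9}  so sig = (3; 1)

so the primitive-relation signature multiset is
    (2; —)
    (2; —)
    (2; —)
    (2; 1,1)
    (2; 1,1)
    (2; 1,1)
    (3; 1)
    (3; 1)


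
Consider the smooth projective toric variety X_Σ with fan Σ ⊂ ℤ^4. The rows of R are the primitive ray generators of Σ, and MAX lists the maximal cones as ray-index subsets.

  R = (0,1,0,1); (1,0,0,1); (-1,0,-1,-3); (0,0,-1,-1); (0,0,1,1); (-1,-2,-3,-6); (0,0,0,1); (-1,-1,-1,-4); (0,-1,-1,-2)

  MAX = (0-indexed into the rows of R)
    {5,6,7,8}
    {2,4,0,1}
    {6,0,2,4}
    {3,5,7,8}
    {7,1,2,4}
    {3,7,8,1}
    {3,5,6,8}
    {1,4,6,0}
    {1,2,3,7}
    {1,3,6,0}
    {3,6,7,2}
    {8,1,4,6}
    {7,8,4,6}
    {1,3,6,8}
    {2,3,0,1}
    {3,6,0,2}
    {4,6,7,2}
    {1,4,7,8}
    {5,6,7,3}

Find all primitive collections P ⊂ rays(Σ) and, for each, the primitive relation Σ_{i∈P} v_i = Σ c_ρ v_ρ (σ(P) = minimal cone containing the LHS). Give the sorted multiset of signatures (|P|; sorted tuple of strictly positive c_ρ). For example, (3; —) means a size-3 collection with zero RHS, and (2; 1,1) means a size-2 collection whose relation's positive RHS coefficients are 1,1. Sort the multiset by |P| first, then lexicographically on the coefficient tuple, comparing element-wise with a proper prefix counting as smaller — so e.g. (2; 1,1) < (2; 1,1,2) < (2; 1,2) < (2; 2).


11 collections generate NE(X_Σ); each relation:

  P = {3,4}:  v_{3} + v_{4} = 0 — sig = (2; —)
  P = {0,7}:  v_{0} + v_{7} = v_{2} — sig = (2; 1)
  P = {0,8}:  v_{0} + v_{8} = v_{3} — sig = (2; 1)
  P = {2,8}:  v_{2} + v_{8} = v_{3} + v_{7} — sig = (2; 1,1)
  P = {4,5}:  v_{4} + v_{5} = v_{6} + v_{7} + v_{8} — sig = (2; 1,1,1)
  P = {0,5}:  v_{0} + v_{5} = 2·v_{3} + v_{6} + v_{7} — sig = (2; 1,1,2)
  P = {1,5}:  v_{1} + v_{5} = v_{3} + 2·v_{8} — sig = (2; 1,2)
  P = {2,5}:  v_{2} + v_{5} = 2·v_{3} + v_{6} + 2·v_{7} — sig = (2; 1,2,2)
  P = {1,2,6}:  v_{1} + v_{2} + v_{6} = v_{3} — sig = (3; 1)
  P = {1,6,7}:  v_{1} + v_{6} + v_{7} = v_{8} — sig = (3; 1)
  P = {3,6,7,8}:  v_{3} + v_{6} + v_{7} + v_{8} = v_{5} — sig = (4; 1)

Hence PRS(X_Σ) =
[(2; —), (2; 1), (2; 1), (2; 1,1), (2; 1,1,1), (2; 1,1,2), (2; 1,2), (2; 1,2,2), (3; 1), (3; 1), (4; 1)]


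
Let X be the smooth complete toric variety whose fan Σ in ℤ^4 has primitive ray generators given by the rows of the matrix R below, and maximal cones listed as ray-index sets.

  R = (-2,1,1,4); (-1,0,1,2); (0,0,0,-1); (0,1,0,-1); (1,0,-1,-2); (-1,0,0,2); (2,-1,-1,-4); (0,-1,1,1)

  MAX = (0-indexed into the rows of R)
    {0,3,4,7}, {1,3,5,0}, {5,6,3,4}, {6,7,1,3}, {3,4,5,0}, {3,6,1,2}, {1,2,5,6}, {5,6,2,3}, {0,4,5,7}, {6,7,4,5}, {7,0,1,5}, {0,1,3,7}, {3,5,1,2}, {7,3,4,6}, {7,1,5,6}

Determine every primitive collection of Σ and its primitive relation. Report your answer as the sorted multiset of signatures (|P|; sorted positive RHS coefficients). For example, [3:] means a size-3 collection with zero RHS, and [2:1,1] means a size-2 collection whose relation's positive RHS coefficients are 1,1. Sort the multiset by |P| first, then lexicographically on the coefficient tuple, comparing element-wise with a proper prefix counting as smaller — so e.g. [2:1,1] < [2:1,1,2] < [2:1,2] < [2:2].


The 7 primitive collections of Σ (r=8, n=4):

  {0,6}:  v_{0} + v_{6} = 0 — sig = [2:]
  {1,4}:  v_{1} + v_{4} = 0 — sig = [2:]
  {0,2}:  v_{0} + v_{2} = v_{1} + v_{3} + v_{5} — sig = [2:1,1,1]
  {2,4}:  v_{2} + v_{4} = v_{3} + v_{5} + v_{6} — sig = [2:1,1,1]
  {2,7}:  v_{2} + v_{7} = 2·v_{1} + v_{6} — sig = [2:1,2]
  {3,5,7}:  v_{3} + v_{5} + v_{7} = v_{1} — sig = [3:1]
  {1,3,5,6}:  v_{1} + v_{3} + v_{5} + v_{6} = v_{2} — sig = [4:1]

Signatures (|P|; sorted positive RHS coefficients), sorted:
    |P|=2: 5 collections, coeffs (), (), (1,1,1), (1,1,1), (1,2)
    |P|=3: 1 collection, coeffs (1)
    |P|=4: 1 collection, coeffs (1)


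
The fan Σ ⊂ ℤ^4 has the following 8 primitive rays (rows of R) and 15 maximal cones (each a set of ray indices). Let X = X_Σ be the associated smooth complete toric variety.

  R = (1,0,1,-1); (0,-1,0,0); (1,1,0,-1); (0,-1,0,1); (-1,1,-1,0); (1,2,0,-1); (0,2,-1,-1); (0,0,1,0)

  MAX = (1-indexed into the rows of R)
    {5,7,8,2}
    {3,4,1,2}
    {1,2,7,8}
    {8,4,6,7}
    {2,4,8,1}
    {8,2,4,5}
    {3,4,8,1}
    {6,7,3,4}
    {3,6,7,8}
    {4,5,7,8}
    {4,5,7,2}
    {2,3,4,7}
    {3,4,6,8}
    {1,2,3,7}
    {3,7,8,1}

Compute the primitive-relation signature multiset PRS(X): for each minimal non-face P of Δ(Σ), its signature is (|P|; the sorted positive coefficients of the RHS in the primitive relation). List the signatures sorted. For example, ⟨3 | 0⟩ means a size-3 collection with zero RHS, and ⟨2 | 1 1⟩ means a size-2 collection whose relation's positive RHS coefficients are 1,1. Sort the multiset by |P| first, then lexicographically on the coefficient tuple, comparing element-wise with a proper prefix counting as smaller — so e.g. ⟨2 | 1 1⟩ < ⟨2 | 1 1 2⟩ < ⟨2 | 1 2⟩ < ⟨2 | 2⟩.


9 collections generate NE(X_Σ); each relation:

  • {2,6}:  v_{2} + v_{6} = v_{3} — sig = ⟨2 | 1⟩
  • {3,5}:  v_{3} + v_{5} = v_{7} — sig = ⟨2 | 1⟩
  • {1,5}:  v_{1} + v_{5} = v_{2} + v_{7} + v_{8} — sig = ⟨2 | 1 1 1⟩
  • {5,6}:  v_{5} + v_{6} = v_{4} + 2·v_{7} + v_{8} — sig = ⟨2 | 1 1 2⟩
  • {1,6}:  v_{1} + v_{6} = 2·v_{3} + v_{8} — sig = ⟨2 | 1 2⟩
  • {1,4,7}:  v_{1} + v_{4} + v_{7} = v_{3} — sig = ⟨3 | 1⟩
  • {2,3,8}:  v_{2} + v_{3} + v_{8} = v_{1} — sig = ⟨3 | 1⟩
  • {2,4,7,8}:  v_{2} + v_{4} + v_{7} + v_{8} = 0 — sig = ⟨4 | 0⟩
  • {3,4,7,8}:  v_{3} + v_{4} + v_{7} + v_{8} = v_{6} — sig = ⟨4 | 1⟩

Hence PRS(X_Σ) =
{ ⟨2 | 1⟩ ×2,  ⟨2 | 1 1 1⟩,  ⟨2 | 1 1 2⟩,  ⟨2 | 1 2⟩,  ⟨3 | 1⟩ ×2,  ⟨4 | 0⟩,  ⟨4 | 1⟩ }


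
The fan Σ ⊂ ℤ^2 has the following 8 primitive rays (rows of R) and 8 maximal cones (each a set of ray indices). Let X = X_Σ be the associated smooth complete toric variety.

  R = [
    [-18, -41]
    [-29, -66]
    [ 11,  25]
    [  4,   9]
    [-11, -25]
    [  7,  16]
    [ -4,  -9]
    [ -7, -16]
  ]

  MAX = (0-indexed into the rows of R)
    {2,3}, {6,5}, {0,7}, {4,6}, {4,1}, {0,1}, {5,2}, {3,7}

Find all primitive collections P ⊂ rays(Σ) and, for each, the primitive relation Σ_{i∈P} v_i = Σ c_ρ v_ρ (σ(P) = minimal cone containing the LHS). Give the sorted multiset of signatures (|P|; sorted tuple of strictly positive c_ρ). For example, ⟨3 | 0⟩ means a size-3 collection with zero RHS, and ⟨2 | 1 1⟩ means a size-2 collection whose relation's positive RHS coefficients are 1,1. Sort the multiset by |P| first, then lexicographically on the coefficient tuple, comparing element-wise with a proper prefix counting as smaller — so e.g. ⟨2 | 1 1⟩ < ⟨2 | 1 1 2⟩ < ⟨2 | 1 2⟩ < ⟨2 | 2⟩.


The 20 primitive collections of Σ (r=8, n=2):

  P={2,4}:  v_{2} + v_{4} = 0  ⟹  sig = ⟨2 | 0⟩
  P={3,6}:  v_{3} + v_{6} = 0  ⟹  sig = ⟨2 | 0⟩
  P={5,7}:  v_{5} + v_{7} = 0  ⟹  sig = ⟨2 | 0⟩
  P={0,2}:  v_{0} + v_{2} = v_{7}  ⟹  sig = ⟨2 | 1⟩
  P={0,4}:  v_{0} + v_{4} = v_{1}  ⟹  sig = ⟨2 | 1⟩
  P={0,5}:  v_{0} + v_{5} = v_{4}  ⟹  sig = ⟨2 | 1⟩
  P={1,2}:  v_{1} + v_{2} = v_{0}  ⟹  sig = ⟨2 | 1⟩
  P={2,6}:  v_{2} + v_{6} = v_{5}  ⟹  sig = ⟨2 | 1⟩
  P={2,7}:  v_{2} + v_{7} = v_{3}  ⟹  sig = ⟨2 | 1⟩
  P={3,4}:  v_{3} + v_{4} = v_{7}  ⟹  sig = ⟨2 | 1⟩
  P={3,5}:  v_{3} + v_{5} = v_{2}  ⟹  sig = ⟨2 | 1⟩
  P={4,5}:  v_{4} + v_{5} = v_{6}  ⟹  sig = ⟨2 | 1⟩
  P={4,7}:  v_{4} + v_{7} = v_{0}  ⟹  sig = ⟨2 | 1⟩
  P={6,7}:  v_{6} + v_{7} = v_{4}  ⟹  sig = ⟨2 | 1⟩
  P={1,3}:  v_{1} + v_{3} = v_{0} + v_{7}  ⟹  sig = ⟨2 | 1 1⟩
  P={0,3}:  v_{0} + v_{3} = 2·v_{7}  ⟹  sig = ⟨2 | 2⟩
  P={0,6}:  v_{0} + v_{6} = 2·v_{4}  ⟹  sig = ⟨2 | 2⟩
  P={1,5}:  v_{1} + v_{5} = 2·v_{4}  ⟹  sig = ⟨2 | 2⟩
  P={1,7}:  v_{1} + v_{7} = 2·v_{0}  ⟹  sig = ⟨2 | 2⟩
  P={1,6}:  v_{1} + v_{6} = 3·v_{4}  ⟹  sig = ⟨2 | 3⟩

Hence PRS(X_Σ) =
{ ⟨2 | 0⟩ ×3,  ⟨2 | 1⟩ ×11,  ⟨2 | 1 1⟩,  ⟨2 | 2⟩ ×4,  ⟨2 | 3⟩ }


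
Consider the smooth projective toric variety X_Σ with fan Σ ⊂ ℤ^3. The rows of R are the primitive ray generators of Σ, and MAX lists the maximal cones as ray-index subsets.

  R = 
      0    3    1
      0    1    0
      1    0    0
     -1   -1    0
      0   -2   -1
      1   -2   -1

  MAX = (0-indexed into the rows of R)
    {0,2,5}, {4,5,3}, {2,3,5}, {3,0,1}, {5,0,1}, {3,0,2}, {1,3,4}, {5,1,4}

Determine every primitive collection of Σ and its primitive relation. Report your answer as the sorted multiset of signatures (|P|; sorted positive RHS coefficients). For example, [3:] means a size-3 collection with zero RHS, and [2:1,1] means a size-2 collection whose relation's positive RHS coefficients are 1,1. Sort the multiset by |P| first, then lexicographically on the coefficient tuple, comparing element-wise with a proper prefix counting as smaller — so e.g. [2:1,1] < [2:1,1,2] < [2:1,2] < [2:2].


Δ(Σ) — 6 vertices, 5 min non-faces:

  • {0,4}:  v_{0} + v_{4} = v_{1} — sig = [2:1]
  • {2,4}:  v_{2} + v_{4} = v_{5} — sig = [2:1]
  • {1,2}:  v_{1} + v_{2} = v_{0} + v_{5} — sig = [2:1,1]
  • {0,3,5}:  v_{0} + v_{3} + v_{5} = 0 — sig = [3:]
  • {1,3,5}:  v_{1} + v_{3} + v_{5} = v_{4} — sig = [3:1]

so the primitive-relation signature multiset is
[[2:1], [2:1], [2:1,1], [3:], [3:1]]


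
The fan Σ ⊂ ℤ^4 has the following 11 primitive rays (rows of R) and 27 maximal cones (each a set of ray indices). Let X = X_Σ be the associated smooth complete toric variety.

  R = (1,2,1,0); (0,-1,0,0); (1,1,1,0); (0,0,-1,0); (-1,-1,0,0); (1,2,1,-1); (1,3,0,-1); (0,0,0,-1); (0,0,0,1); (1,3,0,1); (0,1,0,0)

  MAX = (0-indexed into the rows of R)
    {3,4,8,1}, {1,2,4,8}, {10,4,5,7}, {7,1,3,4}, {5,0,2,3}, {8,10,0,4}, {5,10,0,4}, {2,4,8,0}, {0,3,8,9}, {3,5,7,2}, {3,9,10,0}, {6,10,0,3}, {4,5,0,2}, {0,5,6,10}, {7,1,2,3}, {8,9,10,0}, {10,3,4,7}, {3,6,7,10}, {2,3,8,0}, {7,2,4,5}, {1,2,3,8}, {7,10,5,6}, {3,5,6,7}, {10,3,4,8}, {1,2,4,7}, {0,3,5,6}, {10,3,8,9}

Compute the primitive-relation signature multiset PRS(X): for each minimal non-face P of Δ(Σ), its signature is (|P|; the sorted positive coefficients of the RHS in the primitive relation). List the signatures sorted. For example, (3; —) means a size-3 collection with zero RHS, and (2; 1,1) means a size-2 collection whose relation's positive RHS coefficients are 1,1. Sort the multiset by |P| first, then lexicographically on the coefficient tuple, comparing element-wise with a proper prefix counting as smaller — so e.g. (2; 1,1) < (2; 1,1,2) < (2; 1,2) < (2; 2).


The 22 primitive collections of Σ (r=11, n=4):

  P = {1,10}:  v_{1} + v_{10} = 0  so sig = (2; —)
  P = {7,8}:  v_{7} + v_{8} = 0  so sig = (2; —)
  P = {0,1}:  v_{0} + v_{1} = v_{2}  so sig = (2; 1)
  P = {0,7}:  v_{0} + v_{7} = v_{5}  so sig = (2; 1)
  P = {2,10}:  v_{2} + v_{10} = v_{0}  so sig = (2; 1)
  P = {5,8}:  v_{5} + v_{8} = v_{0}  so sig = (2; 1)
  P = {1,5}:  v_{1} + v_{5} = v_{2} + v_{7}  so sig = (2; 1,1)
  P = {1,6}:  v_{1} + v_{6} = v_{3} + v_{5}  so sig = (2; 1,1)
  P = {1,9}:  v_{1} + v_{9} = v_{0} + v_{3} + v_{8}  so sig = (2; 1,1,1)
  P = {2,6}:  v_{2} + v_{6} = v_{0} + v_{3} + v_{5}  so sig = (2; 1,1,1)
  P = {6,8}:  v_{6} + v_{8} = v_{0} + v_{3} + v_{10}  so sig = (2; 1,1,1)
  P = {7,9}:  v_{7} + v_{9} = v_{0} + v_{3} + v_{10}  so sig = (2; 1,1,1)
  P = {2,9}:  v_{2} + v_{9} = 2·v_{0} + v_{3} + v_{8}  so sig = (2; 1,1,2)
  P = {5,9}:  v_{5} + v_{9} = 2·v_{0} + v_{3} + v_{10}  so sig = (2; 1,1,2)
  P = {4,6}:  v_{4} + v_{6} = v_{7} + 2·v_{10}  so sig = (2; 1,2)
  P = {4,9}:  v_{4} + v_{9} = v_{8} + 2·v_{10}  so sig = (2; 1,2)
  P = {6,9}:  v_{6} + v_{9} = 2·v_{0} + 2·v_{3} + 2·v_{10}  so sig = (2; 2,2,2)
  P = {2,3,4}:  v_{2} + v_{3} + v_{4} = 0  so sig = (3; —)
  P = {0,3,4}:  v_{0} + v_{3} + v_{4} = v_{10}  so sig = (3; 1)
  P = {3,5,10}:  v_{3} + v_{5} + v_{10} = v_{6}  so sig = (3; 1)
  P = {3,4,5}:  v_{3} + v_{4} + v_{5} = v_{7} + v_{10}  so sig = (3; 1,1)
  P = {0,3,8,10}:  v_{0} + v_{3} + v_{8} + v_{10} = v_{9}  so sig = (4; 1)

Signatures (|P|; sorted positive RHS coefficients), sorted:
{ (2; —) ×2,  (2; 1) ×4,  (2; 1,1) ×2,  (2; 1,1,1) ×4,  (2; 1,1,2) ×2,  (2; 1,2) ×2,  (2; 2,2,2),  (3; —),  (3; 1) ×2,  (3; 1,1),  (4; 1) }


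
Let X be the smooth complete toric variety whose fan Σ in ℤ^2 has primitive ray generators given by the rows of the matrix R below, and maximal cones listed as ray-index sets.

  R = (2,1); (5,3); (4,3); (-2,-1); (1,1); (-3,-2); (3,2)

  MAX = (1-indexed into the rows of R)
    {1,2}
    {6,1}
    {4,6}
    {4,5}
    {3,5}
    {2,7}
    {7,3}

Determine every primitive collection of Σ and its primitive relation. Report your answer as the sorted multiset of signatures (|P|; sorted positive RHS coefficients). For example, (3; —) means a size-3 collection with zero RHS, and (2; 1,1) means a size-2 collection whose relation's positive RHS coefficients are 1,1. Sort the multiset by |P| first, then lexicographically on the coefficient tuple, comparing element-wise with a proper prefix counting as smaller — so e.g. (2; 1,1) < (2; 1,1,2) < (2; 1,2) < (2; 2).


Minimal non-faces — 14 found among 7 rays, 7 max cones:

  • {1,4}:  v_{1} + v_{4} = 0  →  sig = (2; —)
  • {6,7}:  v_{6} + v_{7} = 0  →  sig = (2; —)
  • {1,5}:  v_{1} + v_{5} = v_{7}  →  sig = (2; 1)
  • {1,7}:  v_{1} + v_{7} = v_{2}  →  sig = (2; 1)
  • {2,4}:  v_{2} + v_{4} = v_{7}  →  sig = (2; 1)
  • {2,6}:  v_{2} + v_{6} = v_{1}  →  sig = (2; 1)
  • {3,6}:  v_{3} + v_{6} = v_{5}  →  sig = (2; 1)
  • {4,7}:  v_{4} + v_{7} = v_{5}  →  sig = (2; 1)
  • {5,6}:  v_{5} + v_{6} = v_{4}  →  sig = (2; 1)
  • {5,7}:  v_{5} + v_{7} = v_{3}  →  sig = (2; 1)
  • {1,3}:  v_{1} + v_{3} = 2·v_{7}  →  sig = (2; 2)
  • {2,5}:  v_{2} + v_{5} = 2·v_{7}  →  sig = (2; 2)
  • {3,4}:  v_{3} + v_{4} = 2·v_{5}  →  sig = (2; 2)
  • {2,3}:  v_{2} + v_{3} = 3·v_{7}  →  sig = (2; 3)

Signatures (|P|; sorted positive RHS coefficients), sorted:
    (2; —)
    (2; —)
    (2; 1)
    (2; 1)
    (2; 1)
    (2; 1)
    (2; 1)
    (2; 1)
    (2; 1)
    (2; 1)
    (2; 2)
    (2; 2)
    (2; 2)
    (2; 3)


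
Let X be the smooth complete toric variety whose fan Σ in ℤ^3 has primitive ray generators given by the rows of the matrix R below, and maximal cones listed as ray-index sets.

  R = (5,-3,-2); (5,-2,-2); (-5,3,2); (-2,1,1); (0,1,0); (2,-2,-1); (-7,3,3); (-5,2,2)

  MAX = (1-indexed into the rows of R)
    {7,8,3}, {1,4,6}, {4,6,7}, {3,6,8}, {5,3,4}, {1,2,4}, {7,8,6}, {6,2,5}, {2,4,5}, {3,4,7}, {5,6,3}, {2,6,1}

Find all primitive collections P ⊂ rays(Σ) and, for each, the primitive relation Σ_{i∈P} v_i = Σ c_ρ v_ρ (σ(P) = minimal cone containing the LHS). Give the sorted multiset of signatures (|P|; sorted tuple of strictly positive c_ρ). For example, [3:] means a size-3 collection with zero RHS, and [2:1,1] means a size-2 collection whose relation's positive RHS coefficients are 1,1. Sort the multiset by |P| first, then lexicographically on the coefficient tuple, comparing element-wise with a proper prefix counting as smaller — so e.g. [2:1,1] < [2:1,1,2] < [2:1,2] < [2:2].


Primitive collections (14):

  • {1,3}:  v_{1} + v_{3} = 0  ⇒ sig = [2:]
  • {2,8}:  v_{2} + v_{8} = 0  ⇒ sig = [2:]
  • {1,5}:  v_{1} + v_{5} = v_{2}  ⇒ sig = [2:1]
  • {2,3}:  v_{2} + v_{3} = v_{5}  ⇒ sig = [2:1]
  • {2,7}:  v_{2} + v_{7} = v_{4}  ⇒ sig = [2:1]
  • {4,8}:  v_{4} + v_{8} = v_{7}  ⇒ sig = [2:1]
  • {5,8}:  v_{5} + v_{8} = v_{3}  ⇒ sig = [2:1]
  • {1,8}:  v_{1} + v_{8} = v_{4} + v_{6}  ⇒ sig = [2:1,1]
  • {5,7}:  v_{5} + v_{7} = v_{3} + v_{4}  ⇒ sig = [2:1,1]
  • {1,7}:  v_{1} + v_{7} = 2·v_{4} + v_{6}  ⇒ sig = [2:1,2]
  • {4,5,6}:  v_{4} + v_{5} + v_{6} = 0  ⇒ sig = [3:]
  • {2,4,6}:  v_{2} + v_{4} + v_{6} = v_{1}  ⇒ sig = [3:1]
  • {3,4,6}:  v_{3} + v_{4} + v_{6} = v_{8}  ⇒ sig = [3:1]
  • {3,6,7}:  v_{3} + v_{6} + v_{7} = 2·v_{8}  ⇒ sig = [3:2]

Hence PRS(X_Σ) =
[[2:], [2:], [2:1], [2:1], [2:1], [2:1], [2:1], [2:1,1], [2:1,1], [2:1,2], [3:], [3:1], [3:1], [3:2]]


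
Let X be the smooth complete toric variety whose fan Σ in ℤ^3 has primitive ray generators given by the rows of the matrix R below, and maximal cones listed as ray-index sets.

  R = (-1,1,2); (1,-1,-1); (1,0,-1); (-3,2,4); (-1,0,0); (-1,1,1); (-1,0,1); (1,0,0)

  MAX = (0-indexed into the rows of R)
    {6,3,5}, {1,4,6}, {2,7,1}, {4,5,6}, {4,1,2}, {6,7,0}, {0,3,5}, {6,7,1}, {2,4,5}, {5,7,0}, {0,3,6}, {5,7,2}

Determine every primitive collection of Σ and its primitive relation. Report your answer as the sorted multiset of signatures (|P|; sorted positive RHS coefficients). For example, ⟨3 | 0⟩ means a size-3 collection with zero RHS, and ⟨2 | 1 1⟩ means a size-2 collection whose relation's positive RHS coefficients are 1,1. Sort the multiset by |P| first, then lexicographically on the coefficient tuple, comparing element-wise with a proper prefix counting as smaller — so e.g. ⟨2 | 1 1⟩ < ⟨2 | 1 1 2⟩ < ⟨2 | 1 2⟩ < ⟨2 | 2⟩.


Minimal non-faces — 12 found among 8 rays, 12 max cones:

  P = {1,5}:  v_{1} + v_{5} = 0  ⇒ sig = ⟨2 | 0⟩
  P = {2,6}:  v_{2} + v_{6} = 0  ⇒ sig = ⟨2 | 0⟩
  P = {4,7}:  v_{4} + v_{7} = 0  ⇒ sig = ⟨2 | 0⟩
  P = {0,1}:  v_{0} + v_{1} = v_{6} + v_{7}  ⇒ sig = ⟨2 | 1 1⟩
  P = {0,2}:  v_{0} + v_{2} = v_{5} + v_{7}  ⇒ sig = ⟨2 | 1 1⟩
  P = {0,4}:  v_{0} + v_{4} = v_{5} + v_{6}  ⇒ sig = ⟨2 | 1 1⟩
  P = {1,3}:  v_{1} + v_{3} = v_{0} + v_{6}  ⇒ sig = ⟨2 | 1 1⟩
  P = {2,3}:  v_{2} + v_{3} = v_{0} + v_{5}  ⇒ sig = ⟨2 | 1 1⟩
  P = {3,7}:  v_{3} + v_{7} = 2·v_{0}  ⇒ sig = ⟨2 | 2⟩
  P = {3,4}:  v_{3} + v_{4} = 2·v_{5} + 2·v_{6}  ⇒ sig = ⟨2 | 2 2⟩
  P = {0,5,6}:  v_{0} + v_{5} + v_{6} = v_{3}  ⇒ sig = ⟨3 | 1⟩
  P = {5,6,7}:  v_{5} + v_{6} + v_{7} = v_{0}  ⇒ sig = ⟨3 | 1⟩

Sorted signature multiset PRS(X):
    |P|=2: 10 collections, coeffs (), (), (), (1,1), (1,1), (1,1), (1,1), (1,1), (2), (2,2)
    |P|=3: 2 collections, coeffs (1), (1)


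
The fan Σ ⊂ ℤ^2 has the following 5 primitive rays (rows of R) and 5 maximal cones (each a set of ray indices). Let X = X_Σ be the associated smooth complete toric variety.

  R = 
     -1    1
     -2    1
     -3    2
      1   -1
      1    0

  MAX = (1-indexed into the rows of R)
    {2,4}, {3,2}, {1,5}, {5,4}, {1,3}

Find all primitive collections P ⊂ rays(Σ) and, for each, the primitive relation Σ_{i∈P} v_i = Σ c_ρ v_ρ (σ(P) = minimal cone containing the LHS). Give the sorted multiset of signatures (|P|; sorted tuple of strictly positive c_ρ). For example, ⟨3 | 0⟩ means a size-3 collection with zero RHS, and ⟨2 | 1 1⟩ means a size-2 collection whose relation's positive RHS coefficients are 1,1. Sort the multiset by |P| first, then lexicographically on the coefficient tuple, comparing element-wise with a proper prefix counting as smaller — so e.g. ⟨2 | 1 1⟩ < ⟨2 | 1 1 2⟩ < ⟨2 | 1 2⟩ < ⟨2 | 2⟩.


5 collections generate NE(X_Σ); each relation:

  P = {1,4}:  v_{1} + v_{4} = 0  →  sig = ⟨2 | 0⟩
  P = {1,2}:  v_{1} + v_{2} = v_{3}  →  sig = ⟨2 | 1⟩
  P = {2,5}:  v_{2} + v_{5} = v_{1}  →  sig = ⟨2 | 1⟩
  P = {3,4}:  v_{3} + v_{4} = v_{2}  →  sig = ⟨2 | 1⟩
  P = {3,5}:  v_{3} + v_{5} = 2·v_{1}  →  sig = ⟨2 | 2⟩

Signatures (|P|; sorted positive RHS coefficients), sorted:
    ⟨2 | 0⟩
    ⟨2 | 1⟩
    ⟨2 | 1⟩
    ⟨2 | 1⟩
    ⟨2 | 2⟩


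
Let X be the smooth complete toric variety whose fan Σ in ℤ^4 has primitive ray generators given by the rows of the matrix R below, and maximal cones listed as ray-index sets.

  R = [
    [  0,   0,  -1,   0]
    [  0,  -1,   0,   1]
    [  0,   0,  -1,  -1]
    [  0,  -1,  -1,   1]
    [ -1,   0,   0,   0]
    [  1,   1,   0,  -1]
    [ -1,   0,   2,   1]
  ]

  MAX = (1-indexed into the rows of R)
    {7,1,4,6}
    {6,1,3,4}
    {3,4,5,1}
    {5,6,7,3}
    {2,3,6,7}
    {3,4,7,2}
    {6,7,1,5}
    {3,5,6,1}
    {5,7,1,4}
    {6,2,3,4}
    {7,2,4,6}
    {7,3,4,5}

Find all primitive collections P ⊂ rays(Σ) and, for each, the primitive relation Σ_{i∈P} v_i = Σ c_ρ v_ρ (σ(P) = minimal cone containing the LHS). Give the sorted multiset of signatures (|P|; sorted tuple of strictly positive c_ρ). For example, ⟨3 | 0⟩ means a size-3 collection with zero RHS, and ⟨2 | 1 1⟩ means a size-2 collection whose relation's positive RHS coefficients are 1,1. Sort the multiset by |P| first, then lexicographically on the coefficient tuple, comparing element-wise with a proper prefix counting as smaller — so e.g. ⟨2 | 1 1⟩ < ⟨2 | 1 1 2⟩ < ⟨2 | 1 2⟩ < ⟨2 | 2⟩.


The 5 primitive collections of Σ (r=7, n=4):

  {1,2}:  v_{1} + v_{2} = v_{4}  ⟹  sig = ⟨2 | 1⟩
  {2,5}:  v_{2} + v_{5} = v_{3} + v_{4} + v_{7}  ⟹  sig = ⟨2 | 1 1 1⟩
  {1,3,7}:  v_{1} + v_{3} + v_{7} = v_{5}  ⟹  sig = ⟨3 | 1⟩
  {4,5,6}:  v_{4} + v_{5} + v_{6} = v_{1}  ⟹  sig = ⟨3 | 1⟩
  {3,4,6,7}:  v_{3} + v_{4} + v_{6} + v_{7} = 0  ⟹  sig = ⟨4 | 0⟩

Sorted signature multiset PRS(X):
[⟨2 | 1⟩, ⟨2 | 1 1 1⟩, ⟨3 | 1⟩, ⟨3 | 1⟩, ⟨4 | 0⟩]


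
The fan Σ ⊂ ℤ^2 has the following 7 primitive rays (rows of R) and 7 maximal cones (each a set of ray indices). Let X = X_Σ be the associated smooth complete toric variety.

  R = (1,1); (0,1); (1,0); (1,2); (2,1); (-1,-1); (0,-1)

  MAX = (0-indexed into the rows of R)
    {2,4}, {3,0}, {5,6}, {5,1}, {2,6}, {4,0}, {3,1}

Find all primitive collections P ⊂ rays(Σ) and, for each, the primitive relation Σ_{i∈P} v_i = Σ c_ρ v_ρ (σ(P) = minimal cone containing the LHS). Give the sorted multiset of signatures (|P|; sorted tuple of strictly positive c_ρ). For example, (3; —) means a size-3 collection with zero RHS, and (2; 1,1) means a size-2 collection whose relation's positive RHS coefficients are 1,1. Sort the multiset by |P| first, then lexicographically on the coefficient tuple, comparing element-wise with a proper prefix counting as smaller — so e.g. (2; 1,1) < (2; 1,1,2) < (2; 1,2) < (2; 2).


|primitive collections| = 14. Relations:

  {0,5}:  v_{0} + v_{5} = 0 ; sig = (2; —)
  {1,6}:  v_{1} + v_{6} = 0 ; sig = (2; —)
  {0,1}:  v_{0} + v_{1} = v_{3} ; sig = (2; 1)
  {0,2}:  v_{0} + v_{2} = v_{4} ; sig = (2; 1)
  {0,6}:  v_{0} + v_{6} = v_{2} ; sig = (2; 1)
  {1,2}:  v_{1} + v_{2} = v_{0} ; sig = (2; 1)
  {2,5}:  v_{2} + v_{5} = v_{6} ; sig = (2; 1)
  {3,5}:  v_{3} + v_{5} = v_{1} ; sig = (2; 1)
  {3,6}:  v_{3} + v_{6} = v_{0} ; sig = (2; 1)
  {4,5}:  v_{4} + v_{5} = v_{2} ; sig = (2; 1)
  {1,4}:  v_{1} + v_{4} = 2·v_{0} ; sig = (2; 2)
  {2,3}:  v_{2} + v_{3} = 2·v_{0} ; sig = (2; 2)
  {4,6}:  v_{4} + v_{6} = 2·v_{2} ; sig = (2; 2)
  {3,4}:  v_{3} + v_{4} = 3·v_{0} ; sig = (2; 3)

Hence PRS(X_Σ) =
    |P|=2: 14 collections, coeffs (), (), (1), (1), (1), (1), (1), (1), (1), (1), (2), (2), (2), (3)


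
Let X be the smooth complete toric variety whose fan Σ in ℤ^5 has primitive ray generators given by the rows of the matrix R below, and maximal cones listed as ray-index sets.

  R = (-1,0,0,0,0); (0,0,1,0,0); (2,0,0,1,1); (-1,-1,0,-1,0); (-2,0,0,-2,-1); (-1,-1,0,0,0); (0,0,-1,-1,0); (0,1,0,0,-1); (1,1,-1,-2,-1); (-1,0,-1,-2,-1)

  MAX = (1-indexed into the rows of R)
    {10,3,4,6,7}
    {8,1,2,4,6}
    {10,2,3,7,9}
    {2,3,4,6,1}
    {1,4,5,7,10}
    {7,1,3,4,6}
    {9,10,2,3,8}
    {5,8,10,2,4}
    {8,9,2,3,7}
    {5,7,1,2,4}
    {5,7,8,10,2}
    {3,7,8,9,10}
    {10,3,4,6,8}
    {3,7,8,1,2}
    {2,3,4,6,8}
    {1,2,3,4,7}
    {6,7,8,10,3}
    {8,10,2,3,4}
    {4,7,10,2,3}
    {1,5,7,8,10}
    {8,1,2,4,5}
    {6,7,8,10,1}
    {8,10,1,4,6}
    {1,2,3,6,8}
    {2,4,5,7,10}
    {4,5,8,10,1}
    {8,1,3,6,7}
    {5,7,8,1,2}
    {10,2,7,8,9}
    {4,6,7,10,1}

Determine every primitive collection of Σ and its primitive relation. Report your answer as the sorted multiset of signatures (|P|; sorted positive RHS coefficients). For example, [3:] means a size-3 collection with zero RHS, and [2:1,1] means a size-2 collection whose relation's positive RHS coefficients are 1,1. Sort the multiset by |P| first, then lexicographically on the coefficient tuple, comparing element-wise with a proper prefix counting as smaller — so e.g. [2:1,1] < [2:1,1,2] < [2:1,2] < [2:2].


Δ(Σ) — 10 vertices, 13 min non-faces:

  {3,5}:  v_{3} + v_{5} = v_{2} + v_{7}  ⇒ sig = [2:1,1]
  {6,9}:  v_{6} + v_{9} = v_{3} + v_{4} + v_{8} + v_{10}  ⇒ sig = [2:1,1,1,1]
  {1,9}:  v_{1} + v_{9} = v_{2} + 2·v_{7} + v_{8}  ⇒ sig = [2:1,1,2]
  {4,9}:  v_{4} + v_{9} = v_{2} + v_{3} + 2·v_{10}  ⇒ sig = [2:1,1,2]
  {5,6}:  v_{5} + v_{6} = v_{1} + 2·v_{4} + v_{8}  ⇒ sig = [2:1,1,2]
  {5,9}:  v_{5} + v_{9} = 2·v_{2} + 2·v_{7} + v_{8} + v_{10}  ⇒ sig = [2:1,1,2,2]
  {1,2,10}:  v_{1} + v_{2} + v_{10} = v_{5}  ⇒ sig = [3:1]
  {1,3,10}:  v_{1} + v_{3} + v_{10} = v_{7}  ⇒ sig = [3:1]
  {2,6,7}:  v_{2} + v_{6} + v_{7} = v_{4}  ⇒ sig = [3:1]
  {4,7,8}:  v_{4} + v_{7} + v_{8} = v_{10}  ⇒ sig = [3:1]
  {2,6,10}:  v_{2} + v_{6} + v_{10} = 2·v_{4} + v_{8}  ⇒ sig = [3:1,2]
  {1,3,4,8}:  v_{1} + v_{3} + v_{4} + v_{8} = 0  ⇒ sig = [4:]
  {2,3,7,8,10}:  v_{2} + v_{3} + v_{7} + v_{8} + v_{10} = v_{9}  ⇒ sig = [5:1]

Hence PRS(X_Σ) =
[[2:1,1], [2:1,1,1,1], [2:1,1,2], [2:1,1,2], [2:1,1,2], [2:1,1,2,2], [3:1], [3:1], [3:1], [3:1], [3:1,2], [4:], [5:1]]


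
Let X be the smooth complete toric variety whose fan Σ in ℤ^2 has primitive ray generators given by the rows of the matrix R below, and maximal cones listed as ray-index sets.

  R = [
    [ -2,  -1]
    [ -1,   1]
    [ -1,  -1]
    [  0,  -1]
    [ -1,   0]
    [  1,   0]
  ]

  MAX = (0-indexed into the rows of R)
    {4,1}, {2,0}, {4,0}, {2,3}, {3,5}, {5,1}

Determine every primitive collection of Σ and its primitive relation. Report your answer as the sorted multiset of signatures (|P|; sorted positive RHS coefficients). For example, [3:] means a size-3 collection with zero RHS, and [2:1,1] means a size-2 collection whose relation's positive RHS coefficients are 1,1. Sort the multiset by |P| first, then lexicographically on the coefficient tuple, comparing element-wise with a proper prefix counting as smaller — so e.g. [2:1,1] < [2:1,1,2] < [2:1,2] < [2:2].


The 9 primitive collections of Σ (r=6, n=2):

  • {4,5}:  v_{4} + v_{5} = 0 — sig = [2:]
  • {0,5}:  v_{0} + v_{5} = v_{2} — sig = [2:1]
  • {1,3}:  v_{1} + v_{3} = v_{4} — sig = [2:1]
  • {2,4}:  v_{2} + v_{4} = v_{0} — sig = [2:1]
  • {2,5}:  v_{2} + v_{5} = v_{3} — sig = [2:1]
  • {3,4}:  v_{3} + v_{4} = v_{2} — sig = [2:1]
  • {0,3}:  v_{0} + v_{3} = 2·v_{2} — sig = [2:2]
  • {1,2}:  v_{1} + v_{2} = 2·v_{4} — sig = [2:2]
  • {0,1}:  v_{0} + v_{1} = 3·v_{4} — sig = [2:3]

Hence PRS(X_Σ) =
    [2:]
    [2:1]
    [2:1]
    [2:1]
    [2:1]
    [2:1]
    [2:2]
    [2:2]
    [2:3]


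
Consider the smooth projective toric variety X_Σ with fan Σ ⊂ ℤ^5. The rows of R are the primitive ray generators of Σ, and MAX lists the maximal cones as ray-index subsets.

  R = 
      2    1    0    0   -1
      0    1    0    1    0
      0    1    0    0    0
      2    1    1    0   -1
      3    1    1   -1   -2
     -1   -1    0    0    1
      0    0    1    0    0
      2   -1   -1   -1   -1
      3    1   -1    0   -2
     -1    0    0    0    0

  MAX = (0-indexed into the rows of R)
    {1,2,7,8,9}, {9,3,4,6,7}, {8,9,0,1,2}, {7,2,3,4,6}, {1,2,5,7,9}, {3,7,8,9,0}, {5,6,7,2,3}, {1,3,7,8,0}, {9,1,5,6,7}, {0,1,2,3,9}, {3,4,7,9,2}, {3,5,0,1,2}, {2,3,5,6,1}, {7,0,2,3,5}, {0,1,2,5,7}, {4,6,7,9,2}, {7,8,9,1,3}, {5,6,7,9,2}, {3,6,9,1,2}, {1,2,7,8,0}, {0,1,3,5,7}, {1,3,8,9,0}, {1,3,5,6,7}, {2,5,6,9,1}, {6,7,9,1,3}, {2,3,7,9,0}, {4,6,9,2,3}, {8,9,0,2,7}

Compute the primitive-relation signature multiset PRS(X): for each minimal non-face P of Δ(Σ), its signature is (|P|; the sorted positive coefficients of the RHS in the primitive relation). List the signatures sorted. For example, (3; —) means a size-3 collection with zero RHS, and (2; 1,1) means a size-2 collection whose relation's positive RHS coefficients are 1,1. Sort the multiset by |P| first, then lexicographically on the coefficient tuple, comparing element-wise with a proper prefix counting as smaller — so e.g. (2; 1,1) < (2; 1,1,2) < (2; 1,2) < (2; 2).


The 14 primitive collections of Σ (r=10, n=5):

  • {0,6}:  v_{0} + v_{6} = v_{3} ; sig = (2; 1)
  • {5,8}:  v_{5} + v_{8} = v_{1} + v_{7} ; sig = (2; 1,1)
  • {1,4}:  v_{1} + v_{4} = v_{0} + v_{3} + v_{9} ; sig = (2; 1,1,1)
  • {6,8}:  v_{6} + v_{8} = v_{1} + v_{3} + v_{7} + v_{9} ; sig = (2; 1,1,1,1)
  • {0,4}:  v_{0} + v_{4} = v_{2} + 2·v_{3} + v_{7} + v_{9} ; sig = (2; 1,1,1,2)
  • {4,5}:  v_{4} + v_{5} = v_{2} + 2·v_{6} + v_{7} ; sig = (2; 1,1,2)
  • {4,8}:  v_{4} + v_{8} = 2·v_{0} + v_{3} + v_{7} + 2·v_{9} ; sig = (2; 1,1,2,2)
  • {0,5,9}:  v_{0} + v_{5} + v_{9} = 0 ; sig = (3; —)
  • {3,5,9}:  v_{3} + v_{5} + v_{9} = v_{6} ; sig = (3; 1)
  • {2,3,8}:  v_{2} + v_{3} + v_{8} = 3·v_{0} + v_{9} ; sig = (3; 1,3)
  • {0,1,7,9}:  v_{0} + v_{1} + v_{7} + v_{9} = v_{8} ; sig = (4; 1)
  • {1,2,6,7}:  v_{1} + v_{2} + v_{6} + v_{7} = v_{0} ; sig = (4; 1)
  • {1,2,3,7}:  v_{1} + v_{2} + v_{3} + v_{7} = 2·v_{0} ; sig = (4; 2)
  • {2,3,6,7,9}:  v_{2} + v_{3} + v_{6} + v_{7} + v_{9} = v_{4} ; sig = (5; 1)

Sorted signature multiset PRS(X):
{ (2; 1),  (2; 1,1),  (2; 1,1,1),  (2; 1,1,1,1),  (2; 1,1,1,2),  (2; 1,1,2),  (2; 1,1,2,2),  (3; —),  (3; 1),  (3; 1,3),  (4; 1) ×2,  (4; 2),  (5; 1) }


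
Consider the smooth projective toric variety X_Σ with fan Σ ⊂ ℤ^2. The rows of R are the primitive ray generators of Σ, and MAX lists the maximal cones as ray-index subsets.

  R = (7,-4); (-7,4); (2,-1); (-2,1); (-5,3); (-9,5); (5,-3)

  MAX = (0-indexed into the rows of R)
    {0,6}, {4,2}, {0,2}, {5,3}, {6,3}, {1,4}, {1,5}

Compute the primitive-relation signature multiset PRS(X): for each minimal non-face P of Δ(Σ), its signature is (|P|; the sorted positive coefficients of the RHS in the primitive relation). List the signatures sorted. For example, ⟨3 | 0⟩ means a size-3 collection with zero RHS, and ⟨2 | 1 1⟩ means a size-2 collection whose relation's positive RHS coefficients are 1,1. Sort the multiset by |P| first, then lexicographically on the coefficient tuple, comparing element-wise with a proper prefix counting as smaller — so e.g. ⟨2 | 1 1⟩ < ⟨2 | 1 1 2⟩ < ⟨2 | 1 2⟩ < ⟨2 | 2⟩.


Primitive collections (14):

  P={0,1}:  v_{0} + v_{1} = 0  so sig = ⟨2 | 0⟩
  P={2,3}:  v_{2} + v_{3} = 0  so sig = ⟨2 | 0⟩
  P={4,6}:  v_{4} + v_{6} = 0  so sig = ⟨2 | 0⟩
  P={0,3}:  v_{0} + v_{3} = v_{6}  so sig = ⟨2 | 1⟩
  P={0,4}:  v_{0} + v_{4} = v_{2}  so sig = ⟨2 | 1⟩
  P={0,5}:  v_{0} + v_{5} = v_{3}  so sig = ⟨2 | 1⟩
  P={1,2}:  v_{1} + v_{2} = v_{4}  so sig = ⟨2 | 1⟩
  P={1,3}:  v_{1} + v_{3} = v_{5}  so sig = ⟨2 | 1⟩
  P={1,6}:  v_{1} + v_{6} = v_{3}  so sig = ⟨2 | 1⟩
  P={2,5}:  v_{2} + v_{5} = v_{1}  so sig = ⟨2 | 1⟩
  P={2,6}:  v_{2} + v_{6} = v_{0}  so sig = ⟨2 | 1⟩
  P={3,4}:  v_{3} + v_{4} = v_{1}  so sig = ⟨2 | 1⟩
  P={4,5}:  v_{4} + v_{5} = 2·v_{1}  so sig = ⟨2 | 2⟩
  P={5,6}:  v_{5} + v_{6} = 2·v_{3}  so sig = ⟨2 | 2⟩

so the primitive-relation signature multiset is
[⟨2 | 0⟩, ⟨2 | 0⟩, ⟨2 | 0⟩, ⟨2 | 1⟩, ⟨2 | 1⟩, ⟨2 | 1⟩, ⟨2 | 1⟩, ⟨2 | 1⟩, ⟨2 | 1⟩, ⟨2 | 1⟩, ⟨2 | 1⟩, ⟨2 | 1⟩, ⟨2 | 2⟩, ⟨2 | 2⟩]
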